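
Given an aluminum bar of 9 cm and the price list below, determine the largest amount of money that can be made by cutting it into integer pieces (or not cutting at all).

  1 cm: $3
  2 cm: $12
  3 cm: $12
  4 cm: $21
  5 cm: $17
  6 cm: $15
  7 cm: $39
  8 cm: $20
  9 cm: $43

51

Build r[k] bottom-up: r[k] = max over allowed piece i of (p[i] + r[k−i]).
r[1] = 3
r[2] = 12
r[3] = 15  (first piece 1, then r[2]=12)
r[4] = 24  (first piece 2, then r[2]=12)
r[5] = 27  (first piece 1, then r[4]=24)
r[6] = 36  (first piece 2, then r[4]=24)
r[7] = 39  (first piece 1, then r[6]=36)
r[8] = 48  (first piece 2, then r[6]=36)
r[9] = 51  (first piece 1, then r[8]=48)
One optimal cutting: 2 + 2 + 2 + 2 + 1 → $12 + $12 + $12 + $12 + $3 = $51.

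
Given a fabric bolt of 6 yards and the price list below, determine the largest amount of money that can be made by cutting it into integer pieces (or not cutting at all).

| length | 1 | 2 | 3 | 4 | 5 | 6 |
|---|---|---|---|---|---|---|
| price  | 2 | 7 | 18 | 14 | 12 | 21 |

Build r[k] bottom-up: r[k] = max over allowed piece i of (p[i] + r[k−i]).
r[1] = 2
r[2] = max(2+2, 7+0) = 7
r[3] = max(2+7, 7+2, 18+0) = 18
r[4] = max(2+18, 7+7, 18+2, 14+0) = 20
r[5] = max(2+20, 7+18, 18+7, 14+2, 12+0) = 25
r[6] = max(2+25, 7+20, 18+18, 14+7, 12+2, 21+0) = 36
One optimal cutting: 3 + 3 → $18 + $18 = $36.

36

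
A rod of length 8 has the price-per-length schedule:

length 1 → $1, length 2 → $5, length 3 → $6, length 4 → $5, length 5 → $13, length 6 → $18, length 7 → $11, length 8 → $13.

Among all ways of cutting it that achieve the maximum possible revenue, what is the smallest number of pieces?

Build r[k] bottom-up: r[k] = max over allowed piece i of (p[i] + r[k−i]).
r[1] = 1
r[2] = max(1+1, 5+0) = 5
r[3] = max(1+5, 5+1, 6+0) = 6
r[4] = max(1+6, 5+5, 6+1, 5+0) = 10
r[5] = max(1+10, 5+6, 6+5, 5+1, 13+0) = 13
r[6] = max(1+13, 5+10, 6+6, 5+5, 13+1, 18+0) = 18
r[7] = max(1+18, 5+13, 6+10, …, 18+1, 11+0) = 19
r[8] = max(1+19, 5+18, 6+13, …, 11+1, 13+0) = 23
Maximum revenue is $23.
Now minimize piece count subject to staying optimal: for each k, pieces[k] = 1 + min over i with p[i]+r[k−i]=r[k] of pieces[k−i].
pieces[5] = 1
pieces[6] = 1
pieces[7] = 2
pieces[8] = 2

2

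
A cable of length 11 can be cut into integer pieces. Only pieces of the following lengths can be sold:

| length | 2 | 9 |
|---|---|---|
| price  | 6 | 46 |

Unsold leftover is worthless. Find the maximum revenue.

Let best[k] be the best obtainable value from length k. For each k, try every first piece i and keep the best of price[i] + best[k−i].
best[1] = 0
best[2] = 6
best[3] = 6
best[4] = 12  (first piece 2, then best[2]=6)
best[5] = 12
best[6] = 18  (first piece 2, then best[4]=12)
best[7] = 18
best[8] = 24  (first piece 2, then best[6]=18)
best[9] = max(6+18, 46+0) = 46
best[10] = max(6+24, 46+0) = 46
best[11] = max(6+46, 46+6) = 52
One optimal cutting: 9 + 2 → $52.

52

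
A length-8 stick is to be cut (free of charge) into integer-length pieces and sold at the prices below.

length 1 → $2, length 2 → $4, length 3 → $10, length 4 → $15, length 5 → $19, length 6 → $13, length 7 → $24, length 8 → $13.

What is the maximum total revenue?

30

Let v[k] be the best obtainable value from length k. For each k, try every first piece i and keep the best of price[i] + v[k−i].
v[1] = 2
v[2] = 4  (first piece 1, then v[1]=2)
v[3] = 10
v[4] = 15
v[5] = 19
v[6] = 21  (first piece 1, then v[5]=19)
v[7] = 25  (first piece 3, then v[4]=15)
v[8] = 30  (first piece 4, then v[4]=15)
One optimal cutting: 4 + 4 → $15 + $15 = $30.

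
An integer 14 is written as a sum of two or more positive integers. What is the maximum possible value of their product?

162

Define m[k] = max over 1≤i<k of i · max(k−i, m[k−i]); the inner max lets the remainder stay uncut if that's better.
m[2] = 1×max(1,0) = 1×1 = 1
m[3] = max(1×2, 2×1) = 2
m[4] = max(1×3, 2×2, 3×1) = 4
m[5] = max(1×4, 2×3, 3×2, 4×1) = 6
m[6] = max(1×6, 2×4, 3×3, 4×2, 5×1) = 9
m[7] = max(1×9, 2×6, 3×4, 4×3, 5×2, 6×1) = 12
m[8] = max(1×12, 2×9, 3×6, …, 6×2, 7×1) = 18
m[9] = max(1×18, 2×12, 3×9, …, 7×2, 8×1) = 27
m[10] = max(1×27, 2×18, 3×12, …, 8×2, 9×1) = 36
m[11] = max(1×36, 2×27, 3×18, …, 9×2, 10×1) = 54
m[12] = max(1×54, 2×36, 3×27, …, 10×2, 11×1) = 81
m[13] = max(1×81, 2×54, 3×36, …, 11×2, 12×1) = 108
m[14] = max(1×108, 2×81, 3×54, …, 12×2, 13×1) = 162
One optimal split: 3 + 3 + 3 + 3 + 2; product 3×3×3×3×2 = 162.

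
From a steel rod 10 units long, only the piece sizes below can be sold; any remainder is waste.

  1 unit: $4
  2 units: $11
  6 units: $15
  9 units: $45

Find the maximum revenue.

Let r[k] be the best obtainable value from length k. For each k, try every first piece i and keep the best of price[i] + r[k−i].
r[1] = 4
r[2] = 11
r[3] = 15  (first piece 1, then r[2]=11)
r[4] = 22  (first piece 2, then r[2]=11)
r[5] = 26  (first piece 1, then r[4]=22)
r[6] = 33  (first piece 2, then r[4]=22)
r[7] = 37  (first piece 1, then r[6]=33)
r[8] = 44  (first piece 2, then r[6]=33)
r[9] = 48  (first piece 1, then r[8]=44)
r[10] = 55  (first piece 2, then r[8]=44)
One optimal cutting: 2 + 2 + 2 + 2 + 2 → $55.

55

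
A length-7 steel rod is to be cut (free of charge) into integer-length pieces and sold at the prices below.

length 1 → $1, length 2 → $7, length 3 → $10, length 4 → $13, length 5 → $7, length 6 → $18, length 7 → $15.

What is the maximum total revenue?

24

Let best[k] be the best obtainable value from length k. For each k, try every first piece i and keep the best of price[i] + best[k−i].
best[1] = 1
best[2] = max(1+1, 7+0) = 7
best[3] = max(1+7, 7+1, 10+0) = 10
best[4] = max(1+10, 7+7, 10+1, 13+0) = 14
best[5] = max(1+14, 7+10, 10+7, 13+1, 7+0) = 17
best[6] = max(1+17, 7+14, 10+10, 13+7, 7+1, 18+0) = 21
best[7] = max(1+21, 7+17, 10+14, …, 18+1, 15+0) = 24
One optimal cutting: 3 + 2 + 2 → $10 + $7 + $7 = $24.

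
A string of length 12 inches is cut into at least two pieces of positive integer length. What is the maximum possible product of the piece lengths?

81

Fill f[k] for k=2..12: at each k try every first piece i and multiply by the better of (k−i) uncut or f[k−i].
f[2] = 1·max(1,0) = 1·1 = 1
f[3] = 1·max(2,1) = 1·2 = 2
f[4] = 2·max(2,1) = 2·2 = 4
f[5] = 2·max(3,2) = 2·3 = 6
f[6] = 3·max(3,2) = 3·3 = 9
f[7] = 2·max(5,6) = 2·6 = 12
f[8] = 2·max(6,9) = 2·9 = 18
f[9] = 3·max(6,9) = 3·9 = 27
f[10] = 2·max(8,18) = 2·18 = 36
f[11] = 2·max(9,27) = 2·27 = 54
f[12] = 3·max(9,27) = 3·27 = 81
One optimal split: 3 + 3 + 3 + 3; product 3·3·3·3 = 81.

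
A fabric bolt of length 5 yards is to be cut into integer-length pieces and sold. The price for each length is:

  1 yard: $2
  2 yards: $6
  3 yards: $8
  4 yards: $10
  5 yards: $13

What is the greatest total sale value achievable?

Build r[k] bottom-up: r[k] = max over allowed piece i of (p[i] + r[k−i]).
r[1] = 2
r[2] = max(2+2, 6+0) = 6
r[3] = max(2+6, 6+2, 8+0) = 8
r[4] = max(2+8, 6+6, 8+2, 10+0) = 12
r[5] = max(2+12, 6+8, 8+6, 10+2, 13+0) = 14
One optimal cutting: 2 + 2 + 1 → $6 + $6 + $2 = $14.

14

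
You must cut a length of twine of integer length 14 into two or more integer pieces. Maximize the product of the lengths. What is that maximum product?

Let g[k] be the best product for length k (with at least one cut). For each first piece i, the rest contributes max(k−i, g[k−i]).
g[2] = 1*max(1,0) = 1*1 = 1
g[3] = 1*max(2,1) = 1*2 = 2
g[4] = 2*max(2,1) = 2*2 = 4
g[5] = 2*max(3,2) = 2*3 = 6
g[6] = 3*max(3,2) = 3*3 = 9
g[7] = 2*max(5,6) = 2*6 = 12
g[8] = 2*max(6,9) = 2*9 = 18
g[9] = 3*max(6,9) = 3*9 = 27
g[10] = 2*max(8,18) = 2*18 = 36
g[11] = 2*max(9,27) = 2*27 = 54
g[12] = 3*max(9,27) = 3*27 = 81
g[13] = 2*max(11,54) = 2*54 = 108
g[14] = 2*max(12,81) = 2*81 = 162
One optimal split: 3 + 3 + 3 + 3 + 2; product 3*3*3*3*2 = 162.

162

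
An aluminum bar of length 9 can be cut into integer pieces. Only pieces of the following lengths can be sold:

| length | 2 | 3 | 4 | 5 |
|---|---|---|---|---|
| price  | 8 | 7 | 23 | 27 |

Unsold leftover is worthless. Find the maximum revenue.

50

Build r[k] bottom-up: r[k] = max over allowed piece i of (p[i] + r[k−i]).
r[1] = 0
r[2] = 8
r[3] = 8
r[4] = 23
r[5] = 27
r[6] = 31  (first piece 2, then r[4]=23)
r[7] = 35  (first piece 2, then r[5]=27)
r[8] = 46  (first piece 4, then r[4]=23)
r[9] = 50  (first piece 4, then r[5]=27)
One optimal cutting: 5 + 4 → $50.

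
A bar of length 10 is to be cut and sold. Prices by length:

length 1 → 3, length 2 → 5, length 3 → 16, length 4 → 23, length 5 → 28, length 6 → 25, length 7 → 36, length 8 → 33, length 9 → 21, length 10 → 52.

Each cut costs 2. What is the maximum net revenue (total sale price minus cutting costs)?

Build r[k] bottom-up: r[k] = max over allowed piece i of (p[i] + r[k−i]) − 2 per cut.
r[1] = 3
r[2] = 5
r[3] = 16
r[4] = 23
r[5] = 28
r[6] = 30  (first piece 3, then r[3]=16)
r[7] = 37  (first piece 3, then r[4]=23)
r[8] = 44  (first piece 4, then r[4]=23)
r[9] = 49  (first piece 4, then r[5]=28)
r[10] = 54  (first piece 5, then r[5]=28)
One optimal plan: pieces 5 + 5 (1 cut) → 56 − 2 = 54.

54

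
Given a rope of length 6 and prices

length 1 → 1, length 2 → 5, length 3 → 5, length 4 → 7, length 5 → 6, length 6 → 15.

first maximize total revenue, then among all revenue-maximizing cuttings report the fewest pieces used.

Consider every possible first cut. r[k] is the best of p[i]+r[k−i] over all sellable i≤k.
r[1] = 1
r[2] = 5
r[3] = 6  (first piece 1, then r[2]=5)
r[4] = 10  (first piece 2, then r[2]=5)
r[5] = 11  (first piece 1, then r[4]=10)
r[6] = 15  (first piece 2, then r[4]=10)
Maximum revenue is 15.
Now minimize piece count subject to staying optimal: for each k, pieces[k] = 1 + min over i with p[i]+r[k−i]=r[k] of pieces[k−i].
pieces[3] = 2
pieces[4] = 2
pieces[5] = 3
pieces[6] = 1

1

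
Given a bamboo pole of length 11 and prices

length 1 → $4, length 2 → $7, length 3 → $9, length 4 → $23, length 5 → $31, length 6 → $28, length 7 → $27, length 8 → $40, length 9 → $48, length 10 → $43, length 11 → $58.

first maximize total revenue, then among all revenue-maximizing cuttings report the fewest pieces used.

3

Let r[k] be the best obtainable value from length k. For each k, try every first piece i and keep the best of price[i] + r[k−i].
r[1] = 4
r[2] = max(4+4, 7+0) = 8
r[3] = max(4+8, 7+4, 9+0) = 12
r[4] = max(4+12, 7+8, 9+4, 23+0) = 23
r[5] = max(4+23, 7+12, 9+8, 23+4, 31+0) = 31
r[6] = max(4+31, 7+23, 9+12, 23+8, 31+4, 28+0) = 35
r[7] = max(4+35, 7+31, 9+23, …, 28+4, 27+0) = 39
r[8] = max(4+39, 7+35, 9+31, …, 27+4, 40+0) = 46
r[9] = max(4+46, 7+39, 9+35, …, 40+4, 48+0) = 54
r[10] = max(4+54, 7+46, 9+39, …, 48+4, 43+0) = 62
r[11] = max(4+62, 7+54, 9+46, …, 43+4, 58+0) = 66
Maximum revenue is $66.
Now minimize piece count subject to staying optimal: for each k, pieces[k] = 1 + min over i with p[i]+r[k−i]=r[k] of pieces[k−i].
pieces[8] = 2
pieces[9] = 2
pieces[10] = 2
pieces[11] = 3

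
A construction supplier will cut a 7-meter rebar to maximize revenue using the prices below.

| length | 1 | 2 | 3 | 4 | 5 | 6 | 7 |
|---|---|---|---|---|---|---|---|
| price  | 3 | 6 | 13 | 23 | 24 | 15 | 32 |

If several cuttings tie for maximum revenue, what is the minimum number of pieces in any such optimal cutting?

2

Build r[k] bottom-up: r[k] = max over allowed piece i of (p[i] + r[k−i]).
r[1] = 3
r[2] = max(3+3, 6+0) = 6
r[3] = max(3+6, 6+3, 13+0) = 13
r[4] = max(3+13, 6+6, 13+3, 23+0) = 23
r[5] = max(3+23, 6+13, 13+6, 23+3, 24+0) = 26
r[6] = max(3+26, 6+23, 13+13, 23+6, 24+3, 15+0) = 29
r[7] = max(3+29, 6+26, 13+23, …, 15+3, 32+0) = 36
Maximum revenue is ₹36.
Now minimize piece count subject to staying optimal: for each k, pieces[k] = 1 + min over i with p[i]+r[k−i]=r[k] of pieces[k−i].
pieces[4] = 1
pieces[5] = 2
pieces[6] = 2
pieces[7] = 2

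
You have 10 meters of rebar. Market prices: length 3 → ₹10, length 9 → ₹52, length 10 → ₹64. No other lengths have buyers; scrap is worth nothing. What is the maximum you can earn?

64

Consider every possible first cut. best[k] is the best of p[i]+best[k−i] over all sellable i≤k.
best[1] = 0
best[2] = 0
best[3] = 10
best[4] = 10
best[5] = 10
best[6] = 20  (first piece 3, then best[3]=10)
best[7] = 20
best[8] = 20
best[9] = 52
best[10] = 64
One optimal cutting: 10 → ₹64.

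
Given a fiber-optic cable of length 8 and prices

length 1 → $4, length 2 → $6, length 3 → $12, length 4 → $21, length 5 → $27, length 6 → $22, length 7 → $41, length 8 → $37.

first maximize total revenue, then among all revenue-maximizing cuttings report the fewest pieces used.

Consider every possible first cut. r[k] is the best of p[i]+r[k−i] over all sellable i≤k.
r[1] = 4
r[2] = max(4+4, 6+0) = 8
r[3] = max(4+8, 6+4, 12+0) = 12
r[4] = max(4+12, 6+8, 12+4, 21+0) = 21
r[5] = max(4+21, 6+12, 12+8, 21+4, 27+0) = 27
r[6] = max(4+27, 6+21, 12+12, 21+8, 27+4, 22+0) = 31
r[7] = max(4+31, 6+27, 12+21, …, 22+4, 41+0) = 41
r[8] = max(4+41, 6+31, 12+27, …, 41+4, 37+0) = 45
Maximum revenue is $45.
Now minimize piece count subject to staying optimal: for each k, pieces[k] = 1 + min over i with p[i]+r[k−i]=r[k] of pieces[k−i].
pieces[5] = 1
pieces[6] = 2
pieces[7] = 1
pieces[8] = 2

2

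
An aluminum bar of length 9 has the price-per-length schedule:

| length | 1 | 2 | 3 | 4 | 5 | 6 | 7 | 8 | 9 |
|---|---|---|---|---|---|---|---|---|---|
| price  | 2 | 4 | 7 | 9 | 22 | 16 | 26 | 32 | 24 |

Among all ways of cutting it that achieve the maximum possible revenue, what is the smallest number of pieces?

2

Consider every possible first cut. r[k] is the best of p[i]+r[k−i] over all sellable i≤k.
r[1] = 2
r[2] = max(2+2, 4+0) = 4
r[3] = max(2+4, 4+2, 7+0) = 7
r[4] = max(2+7, 4+4, 7+2, 9+0) = 9
r[5] = max(2+9, 4+7, 7+4, 9+2, 22+0) = 22
r[6] = max(2+22, 4+9, 7+7, 9+4, 22+2, 16+0) = 24
r[7] = max(2+24, 4+22, 7+9, …, 16+2, 26+0) = 26
r[8] = max(2+26, 4+24, 7+22, …, 26+2, 32+0) = 32
r[9] = max(2+32, 4+26, 7+24, …, 32+2, 24+0) = 34
Maximum revenue is $34.
Now minimize piece count subject to staying optimal: for each k, pieces[k] = 1 + min over i with p[i]+r[k−i]=r[k] of pieces[k−i].
pieces[6] = 2
pieces[7] = 1
pieces[8] = 1
pieces[9] = 2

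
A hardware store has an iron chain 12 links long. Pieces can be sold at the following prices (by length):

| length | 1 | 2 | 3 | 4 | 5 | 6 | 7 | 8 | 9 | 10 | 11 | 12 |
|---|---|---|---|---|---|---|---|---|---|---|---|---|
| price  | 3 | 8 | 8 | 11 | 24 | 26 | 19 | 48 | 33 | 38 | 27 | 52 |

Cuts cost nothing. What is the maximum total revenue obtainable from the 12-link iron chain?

64

Let v[k] be the best obtainable value from length k. For each k, try every first piece i and keep the best of price[i] + v[k−i].
v[1] = 3
v[2] = max(3+3, 8+0) = 8
v[3] = max(3+8, 8+3, 8+0) = 11
v[4] = max(3+11, 8+8, 8+3, 11+0) = 16
v[5] = max(3+16, 8+11, 8+8, 11+3, 24+0) = 24
v[6] = max(3+24, 8+16, 8+11, 11+8, 24+3, 26+0) = 27
v[7] = max(3+27, 8+24, 8+16, …, 26+3, 19+0) = 32
v[8] = max(3+32, 8+27, 8+24, …, 19+3, 48+0) = 48
v[9] = max(3+48, 8+32, 8+27, …, 48+3, 33+0) = 51
v[10] = max(3+51, 8+48, 8+32, …, 33+3, 38+0) = 56
v[11] = max(3+56, 8+51, 8+48, …, 38+3, 27+0) = 59
v[12] = max(3+59, 8+56, 8+51, …, 27+3, 52+0) = 64
One optimal cutting: 8 + 2 + 2 → $48 + $8 + $8 = $64.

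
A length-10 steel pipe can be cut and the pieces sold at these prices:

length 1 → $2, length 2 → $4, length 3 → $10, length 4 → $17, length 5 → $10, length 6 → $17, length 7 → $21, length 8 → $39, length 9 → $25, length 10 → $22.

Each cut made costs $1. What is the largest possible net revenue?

42

Consider every possible first cut. v[k] is the best of p[i]+v[k−i] over all sellable i≤k, charging 1 whenever i<k.
v[1] = 2
v[2] = 4
v[3] = 10
v[4] = 17
v[5] = 18  (first piece 1, then v[4]=17)
v[6] = 20  (first piece 2, then v[4]=17)
v[7] = 26  (first piece 3, then v[4]=17)
v[8] = 39
v[9] = 40  (first piece 1, then v[8]=39)
v[10] = 42  (first piece 2, then v[8]=39)
One optimal plan: pieces 8 + 2 (1 cut) → $43 − $1 = $42.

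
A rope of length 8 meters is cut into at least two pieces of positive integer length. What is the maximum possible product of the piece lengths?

Let g[k] be the best product for length k (with at least one cut). For each first piece i, the rest contributes max(k−i, g[k−i]).
g[2] = 1×max(1,0) = 1×1 = 1
g[3] = max(1×2, 2×1) = 2
g[4] = max(1×3, 2×2, 3×1) = 4
g[5] = max(1×4, 2×3, 3×2, 4×1) = 6
g[6] = max(1×6, 2×4, 3×3, 4×2, 5×1) = 9
g[7] = max(1×9, 2×6, 3×4, 4×3, 5×2, 6×1) = 12
g[8] = max(1×12, 2×9, 3×6, …, 6×2, 7×1) = 18
One optimal split: 3 + 3 + 2; product 3×3×2 = 18.

18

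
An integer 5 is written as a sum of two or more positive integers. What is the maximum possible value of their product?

Define prod[k] = max over 1≤i<k of i · max(k−i, prod[k−i]); the inner max lets the remainder stay uncut if that's better.
prod[2] = 1×max(1,0) = 1×1 = 1
prod[3] = 1×max(2,1) = 1×2 = 2
prod[4] = 2×max(2,1) = 2×2 = 4
prod[5] = 2×max(3,2) = 2×3 = 6
One optimal split: 3 + 2; product 3×2 = 6.

6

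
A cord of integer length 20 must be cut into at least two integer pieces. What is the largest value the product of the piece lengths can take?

Fill P[k] for k=2..20: at each k try every first piece i and multiply by the better of (k−i) uncut or P[k−i].
Small cases: P[2]=1, P[3]=2, P[4]=4, P[5]=6, P[6]=9, P[7]=12, P[8]=18, P[9]=27, P[10]=36, P[11]=54, P[12]=81, P[13]=108, P[14]=162, P[15]=243.
P[16] = 2*max(14,162) = 2*162 = 324
P[17] = 2*max(15,243) = 2*243 = 486
P[18] = 3*max(15,243) = 3*243 = 729
P[19] = 2*max(17,486) = 2*486 = 972
P[20] = 2*max(18,729) = 2*729 = 1458
One optimal split: 3 + 3 + 3 + 3 + 3 + 3 + 2; product 3*3*3*3*3*3*2 = 1458.

1458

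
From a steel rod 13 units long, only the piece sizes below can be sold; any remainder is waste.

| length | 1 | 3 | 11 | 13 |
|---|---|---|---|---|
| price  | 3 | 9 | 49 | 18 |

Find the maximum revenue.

Consider every possible first cut. r[k] is the best of p[i]+r[k−i] over all sellable i≤k.
r[1] = 3
r[2] = 6  (first piece 1, then r[1]=3)
r[3] = max(3+6, 9+0) = 9
r[4] = max(3+9, 9+3) = 12
r[5] = max(3+12, 9+6) = 15
r[6] = max(3+15, 9+9) = 18
r[7] = max(3+18, 9+12) = 21
r[8] = max(3+21, 9+15) = 24
r[9] = max(3+24, 9+18) = 27
r[10] = max(3+27, 9+21) = 30
r[11] = max(3+30, 9+24, 49+0) = 49
r[12] = max(3+49, 9+27, 49+3) = 52
r[13] = max(3+52, 9+30, 49+6, 18+0) = 55
One optimal cutting: 11 + 1 + 1 → $55.

55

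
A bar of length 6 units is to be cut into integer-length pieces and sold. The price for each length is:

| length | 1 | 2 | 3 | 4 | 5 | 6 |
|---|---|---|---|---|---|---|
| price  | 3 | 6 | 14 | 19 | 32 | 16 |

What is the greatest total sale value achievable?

Let v[k] be the best obtainable value from length k. For each k, try every first piece i and keep the best of price[i] + v[k−i].
v[1] = 3
v[2] = max(3+3, 6+0) = 6
v[3] = max(3+6, 6+3, 14+0) = 14
v[4] = max(3+14, 6+6, 14+3, 19+0) = 19
v[5] = max(3+19, 6+14, 14+6, 19+3, 32+0) = 32
v[6] = max(3+32, 6+19, 14+14, 19+6, 32+3, 16+0) = 35
One optimal cutting: 5 + 1 → €32 + €3 = €35.

35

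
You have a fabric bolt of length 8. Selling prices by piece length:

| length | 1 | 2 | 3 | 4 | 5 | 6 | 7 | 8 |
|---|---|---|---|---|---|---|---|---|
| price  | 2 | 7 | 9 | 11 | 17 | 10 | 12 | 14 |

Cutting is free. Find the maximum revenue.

28

Build v[k] bottom-up: v[k] = max over allowed piece i of (p[i] + v[k−i]).
v[1] = 2
v[2] = 7
v[3] = 9  (first piece 1, then v[2]=7)
v[4] = 14  (first piece 2, then v[2]=7)
v[5] = 17
v[6] = 21  (first piece 2, then v[4]=14)
v[7] = 24  (first piece 2, then v[5]=17)
v[8] = 28  (first piece 2, then v[6]=21)
One optimal cutting: 2 + 2 + 2 + 2 → $7 + $7 + $7 + $7 = $28.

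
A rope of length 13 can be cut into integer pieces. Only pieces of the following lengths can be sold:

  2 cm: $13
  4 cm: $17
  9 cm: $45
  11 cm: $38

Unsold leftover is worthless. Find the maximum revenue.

78

Let f[k] be the best obtainable value from length k. For each k, try every first piece i and keep the best of price[i] + f[k−i].
f[1] = 0
f[2] = 13
f[3] = 13
f[4] = max(13+13, 17+0) = 26
f[5] = max(13+13, 17+0) = 26
f[6] = max(13+26, 17+13) = 39
f[7] = max(13+26, 17+13) = 39
f[8] = max(13+39, 17+26) = 52
f[9] = max(13+39, 17+26, 45+0) = 52
f[10] = max(13+52, 17+39, 45+0) = 65
f[11] = max(13+52, 17+39, 45+13, 38+0) = 65
f[12] = max(13+65, 17+52, 45+13, 38+0) = 78
f[13] = max(13+65, 17+52, 45+26, 38+13) = 78
One optimal cutting: pieces 2 + 2 + 2 + 2 + 2 + 2 with 1 cm of scrap → $78.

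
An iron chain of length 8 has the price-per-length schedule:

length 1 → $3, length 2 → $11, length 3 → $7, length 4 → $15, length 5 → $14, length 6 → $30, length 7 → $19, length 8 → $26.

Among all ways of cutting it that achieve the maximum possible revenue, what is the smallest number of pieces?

Let r[k] be the best obtainable value from length k. For each k, try every first piece i and keep the best of price[i] + r[k−i].
r[1] = 3
r[2] = max(3+3, 11+0) = 11
r[3] = max(3+11, 11+3, 7+0) = 14
r[4] = max(3+14, 11+11, 7+3, 15+0) = 22
r[5] = max(3+22, 11+14, 7+11, 15+3, 14+0) = 25
r[6] = max(3+25, 11+22, 7+14, 15+11, 14+3, 30+0) = 33
r[7] = max(3+33, 11+25, 7+22, …, 30+3, 19+0) = 36
r[8] = max(3+36, 11+33, 7+25, …, 19+3, 26+0) = 44
Maximum revenue is $44.
Now minimize piece count subject to staying optimal: for each k, pieces[k] = 1 + min over i with p[i]+r[k−i]=r[k] of pieces[k−i].
pieces[5] = 3
pieces[6] = 3
pieces[7] = 4
pieces[8] = 4

4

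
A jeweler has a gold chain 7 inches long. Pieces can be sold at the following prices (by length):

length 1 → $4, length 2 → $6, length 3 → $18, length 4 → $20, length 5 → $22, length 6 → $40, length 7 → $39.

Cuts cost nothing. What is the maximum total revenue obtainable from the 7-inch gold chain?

44

Build best[k] bottom-up: best[k] = max over allowed piece i of (p[i] + best[k−i]).
best[1] = 4
best[2] = 8  (first piece 1, then best[1]=4)
best[3] = 18
best[4] = 22  (first piece 1, then best[3]=18)
best[5] = 26  (first piece 1, then best[4]=22)
best[6] = 40
best[7] = 44  (first piece 1, then best[6]=40)
One optimal cutting: 6 + 1 → $40 + $4 = $44.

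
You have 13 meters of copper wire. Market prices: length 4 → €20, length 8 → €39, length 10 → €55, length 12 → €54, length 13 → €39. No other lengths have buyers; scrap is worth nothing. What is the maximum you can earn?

60

Let best[k] be the best obtainable value from length k. For each k, try every first piece i and keep the best of price[i] + best[k−i].
best[1] = 0
best[2] = 0
best[3] = 0
best[4] = 20
best[5] = 20
best[6] = 20
best[7] = 20
best[8] = max(20+20, 39+0) = 40
best[9] = max(20+20, 39+0) = 40
best[10] = max(20+20, 39+0, 55+0) = 55
best[11] = max(20+20, 39+0, 55+0) = 55
best[12] = max(20+40, 39+20, 55+0, 54+0) = 60
best[13] = max(20+40, 39+20, 55+0, 54+0, 39+0) = 60
One optimal cutting: pieces 4 + 4 + 4 with 1 meter of scrap → €60.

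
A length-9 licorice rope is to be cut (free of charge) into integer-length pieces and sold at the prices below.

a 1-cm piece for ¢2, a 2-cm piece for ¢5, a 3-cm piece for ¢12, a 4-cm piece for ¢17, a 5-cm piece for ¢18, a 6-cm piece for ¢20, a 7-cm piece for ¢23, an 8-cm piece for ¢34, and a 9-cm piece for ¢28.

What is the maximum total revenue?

Build v[k] bottom-up: v[k] = max over allowed piece i of (p[i] + v[k−i]).
v[1] = 2
v[2] = max(2+2, 5+0) = 5
v[3] = max(2+5, 5+2, 12+0) = 12
v[4] = max(2+12, 5+5, 12+2, 17+0) = 17
v[5] = max(2+17, 5+12, 12+5, 17+2, 18+0) = 19
v[6] = max(2+19, 5+17, 12+12, 17+5, 18+2, 20+0) = 24
v[7] = max(2+24, 5+19, 12+17, …, 20+2, 23+0) = 29
v[8] = max(2+29, 5+24, 12+19, …, 23+2, 34+0) = 34
v[9] = max(2+34, 5+29, 12+24, …, 34+2, 28+0) = 36
One optimal cutting: 4 + 4 + 1 → ¢17 + ¢17 + ¢2 = ¢36.

36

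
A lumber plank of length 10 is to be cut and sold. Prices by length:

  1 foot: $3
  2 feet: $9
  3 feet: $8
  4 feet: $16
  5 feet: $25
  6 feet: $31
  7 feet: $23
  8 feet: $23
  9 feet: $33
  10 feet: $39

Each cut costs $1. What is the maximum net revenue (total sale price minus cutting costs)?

49

Let v[k] be the best obtainable value from length k. For each k, try every first piece i and keep the best of price[i] + v[k−i] minus the 1 cut fee when i<k.
v[1] = 3
v[2] = 9
v[3] = 11  (first piece 1, then v[2]=9)
v[4] = 17  (first piece 2, then v[2]=9)
v[5] = 25
v[6] = 31
v[7] = 33  (first piece 1, then v[6]=31)
v[8] = 39  (first piece 2, then v[6]=31)
v[9] = 41  (first piece 1, then v[8]=39)
v[10] = 49  (first piece 5, then v[5]=25)
One optimal plan: pieces 5 + 5 (1 cut) → $50 − $1 = $49.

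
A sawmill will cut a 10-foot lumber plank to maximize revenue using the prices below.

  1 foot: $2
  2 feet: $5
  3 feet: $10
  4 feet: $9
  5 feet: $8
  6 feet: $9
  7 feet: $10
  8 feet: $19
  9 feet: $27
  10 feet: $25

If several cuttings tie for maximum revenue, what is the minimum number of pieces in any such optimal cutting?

Consider every possible first cut. r[k] is the best of p[i]+r[k−i] over all sellable i≤k.
r[1] = 2
r[2] = 5
r[3] = 10
r[4] = 12  (first piece 1, then r[3]=10)
r[5] = 15  (first piece 2, then r[3]=10)
r[6] = 20  (first piece 3, then r[3]=10)
r[7] = 22  (first piece 1, then r[6]=20)
r[8] = 25  (first piece 2, then r[6]=20)
r[9] = 30  (first piece 3, then r[6]=20)
r[10] = 32  (first piece 1, then r[9]=30)
Maximum revenue is $32.
Now minimize piece count subject to staying optimal: for each k, pieces[k] = 1 + min over i with p[i]+r[k−i]=r[k] of pieces[k−i].
pieces[7] = 3
pieces[8] = 3
pieces[9] = 3
pieces[10] = 4

4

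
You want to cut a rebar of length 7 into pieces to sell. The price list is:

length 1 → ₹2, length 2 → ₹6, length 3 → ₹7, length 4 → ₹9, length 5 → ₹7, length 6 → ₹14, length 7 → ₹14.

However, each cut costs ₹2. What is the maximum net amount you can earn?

15

Let net[k] be the best obtainable value from length k. For each k, try every first piece i and keep the best of price[i] + net[k−i] minus the 2 cut fee when i<k.
net[1] = 2
net[2] = max(2+2-2, 6+0) = 6
net[3] = max(2+6-2, 6+2-2, 7+0) = 7
net[4] = max(2+7-2, 6+6-2, 7+2-2, 9+0) = 10
net[5] = max(2+10-2, 6+7-2, 7+6-2, 9+2-2, 7+0) = 11
net[6] = max(2+11-2, 6+10-2, 7+7-2, 9+6-2, 7+2-2, 14+0) = 14
net[7] = max(2+14-2, 6+11-2, 7+10-2, …, 14+2-2, 14+0) = 15
One optimal plan: pieces 3 + 2 + 2 (2 cuts) → ₹19 − ₹4 = ₹15.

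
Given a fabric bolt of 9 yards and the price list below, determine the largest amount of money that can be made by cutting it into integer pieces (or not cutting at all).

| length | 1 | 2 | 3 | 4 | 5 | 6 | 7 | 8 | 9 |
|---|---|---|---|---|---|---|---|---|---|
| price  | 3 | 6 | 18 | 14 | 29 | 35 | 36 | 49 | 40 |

54

Build R[k] bottom-up: R[k] = max over allowed piece i of (p[i] + R[k−i]).
R[1] = 3
R[2] = max(3+3, 6+0) = 6
R[3] = max(3+6, 6+3, 18+0) = 18
R[4] = max(3+18, 6+6, 18+3, 14+0) = 21
R[5] = max(3+21, 6+18, 18+6, 14+3, 29+0) = 29
R[6] = max(3+29, 6+21, 18+18, 14+6, 29+3, 35+0) = 36
R[7] = max(3+36, 6+29, 18+21, …, 35+3, 36+0) = 39
R[8] = max(3+39, 6+36, 18+29, …, 36+3, 49+0) = 49
R[9] = max(3+49, 6+39, 18+36, …, 49+3, 40+0) = 54
One optimal cutting: 3 + 3 + 3 → $18 + $18 + $18 = $54.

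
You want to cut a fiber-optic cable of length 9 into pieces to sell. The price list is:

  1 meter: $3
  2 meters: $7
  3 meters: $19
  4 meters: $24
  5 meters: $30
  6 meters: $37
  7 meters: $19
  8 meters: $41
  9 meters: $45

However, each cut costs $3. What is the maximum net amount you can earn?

Consider every possible first cut. r[k] is the best of p[i]+r[k−i] over all sellable i≤k, charging 3 whenever i<k.
r[1] = 3
r[2] = max(3+3-3, 7+0) = 7
r[3] = max(3+7-3, 7+3-3, 19+0) = 19
r[4] = max(3+19-3, 7+7-3, 19+3-3, 24+0) = 24
r[5] = max(3+24-3, 7+19-3, 19+7-3, 24+3-3, 30+0) = 30
r[6] = max(3+30-3, 7+24-3, 19+19-3, 24+7-3, 30+3-3, 37+0) = 37
r[7] = max(3+37-3, 7+30-3, 19+24-3, …, 37+3-3, 19+0) = 40
r[8] = max(3+40-3, 7+37-3, 19+30-3, …, 19+3-3, 41+0) = 46
r[9] = max(3+46-3, 7+40-3, 19+37-3, …, 41+3-3, 45+0) = 53
One optimal plan: pieces 6 + 3 (1 cut) → $56 − $3 = $53.

53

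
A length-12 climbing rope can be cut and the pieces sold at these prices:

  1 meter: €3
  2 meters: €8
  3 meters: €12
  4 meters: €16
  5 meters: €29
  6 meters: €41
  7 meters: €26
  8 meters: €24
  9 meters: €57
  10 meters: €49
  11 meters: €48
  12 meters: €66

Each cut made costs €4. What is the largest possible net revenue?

Consider every possible first cut. net[k] is the best of p[i]+net[k−i] over all sellable i≤k, charging 4 whenever i<k.
net[1] = 3
net[2] = 8
net[3] = 12
net[4] = 16
net[5] = 29
net[6] = 41
net[7] = 40  (first piece 1, then net[6]=41)
net[8] = 45  (first piece 2, then net[6]=41)
net[9] = 57
net[10] = 56  (first piece 1, then net[9]=57)
net[11] = 66  (first piece 5, then net[6]=41)
net[12] = 78  (first piece 6, then net[6]=41)
One optimal plan: pieces 6 + 6 (1 cut) → €82 − €4 = €78.

78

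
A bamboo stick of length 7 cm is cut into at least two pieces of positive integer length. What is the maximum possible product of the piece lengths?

12

Define m[k] = max over 1≤i<k of i · max(k−i, m[k−i]); the inner max lets the remainder stay uncut if that's better.
m[2] = 1×max(1,0) = 1×1 = 1
m[3] = max(1×2, 2×1) = 2
m[4] = max(1×3, 2×2, 3×1) = 4
m[5] = max(1×4, 2×3, 3×2, 4×1) = 6
m[6] = max(1×6, 2×4, 3×3, 4×2, 5×1) = 9
m[7] = max(1×9, 2×6, 3×4, 4×3, 5×2, 6×1) = 12
One optimal split: 3 + 2 + 2; product 3×2×2 = 12.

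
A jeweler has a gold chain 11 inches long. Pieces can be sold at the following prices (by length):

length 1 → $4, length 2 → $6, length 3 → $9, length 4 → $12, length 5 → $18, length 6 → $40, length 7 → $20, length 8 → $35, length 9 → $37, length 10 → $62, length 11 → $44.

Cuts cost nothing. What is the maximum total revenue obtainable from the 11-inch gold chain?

66

Let r[k] be the best obtainable value from length k. For each k, try every first piece i and keep the best of price[i] + r[k−i].
r[1] = 4
r[2] = 8  (first piece 1, then r[1]=4)
r[3] = 12  (first piece 1, then r[2]=8)
r[4] = 16  (first piece 1, then r[3]=12)
r[5] = 20  (first piece 1, then r[4]=16)
r[6] = 40
r[7] = 44  (first piece 1, then r[6]=40)
r[8] = 48  (first piece 1, then r[7]=44)
r[9] = 52  (first piece 1, then r[8]=48)
r[10] = 62
r[11] = 66  (first piece 1, then r[10]=62)
One optimal cutting: 10 + 1 → $62 + $4 = $66.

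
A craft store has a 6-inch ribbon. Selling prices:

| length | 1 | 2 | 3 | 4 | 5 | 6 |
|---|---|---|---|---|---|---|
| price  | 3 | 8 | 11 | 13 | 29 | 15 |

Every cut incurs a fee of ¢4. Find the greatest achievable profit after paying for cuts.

28

Build v[k] bottom-up: v[k] = max over allowed piece i of (p[i] + v[k−i]) − 4 per cut.
v[1] = 3
v[2] = 8
v[3] = 11
v[4] = 13
v[5] = 29
v[6] = 28  (first piece 1, then v[5]=29)
One optimal plan: pieces 5 + 1 (1 cut) → ¢32 − ¢4 = ¢28.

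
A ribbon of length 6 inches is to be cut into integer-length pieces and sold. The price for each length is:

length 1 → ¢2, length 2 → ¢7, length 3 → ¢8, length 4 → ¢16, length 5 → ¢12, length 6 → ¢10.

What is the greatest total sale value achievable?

Build R[k] bottom-up: R[k] = max over allowed piece i of (p[i] + R[k−i]).
R[1] = 2
R[2] = max(2+2, 7+0) = 7
R[3] = max(2+7, 7+2, 8+0) = 9
R[4] = max(2+9, 7+7, 8+2, 16+0) = 16
R[5] = max(2+16, 7+9, 8+7, 16+2, 12+0) = 18
R[6] = max(2+18, 7+16, 8+9, 16+7, 12+2, 10+0) = 23
One optimal cutting: 4 + 2 → ¢16 + ¢7 = ¢23.

23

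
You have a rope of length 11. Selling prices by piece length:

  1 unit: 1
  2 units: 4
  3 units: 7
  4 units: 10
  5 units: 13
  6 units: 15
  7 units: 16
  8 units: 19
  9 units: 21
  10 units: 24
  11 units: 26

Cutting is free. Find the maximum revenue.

28

Consider every possible first cut. best[k] is the best of p[i]+best[k−i] over all sellable i≤k.
best[1] = 1
best[2] = max(1+1, 4+0) = 4
best[3] = max(1+4, 4+1, 7+0) = 7
best[4] = max(1+7, 4+4, 7+1, 10+0) = 10
best[5] = max(1+10, 4+7, 7+4, 10+1, 13+0) = 13
best[6] = max(1+13, 4+10, 7+7, 10+4, 13+1, 15+0) = 15
best[7] = max(1+15, 4+13, 7+10, …, 15+1, 16+0) = 17
best[8] = max(1+17, 4+15, 7+13, …, 16+1, 19+0) = 20
best[9] = max(1+20, 4+17, 7+15, …, 19+1, 21+0) = 23
best[10] = max(1+23, 4+20, 7+17, …, 21+1, 24+0) = 26
best[11] = max(1+26, 4+23, 7+20, …, 24+1, 26+0) = 28
One optimal cutting: 6 + 5 → 15 + 13 = 28.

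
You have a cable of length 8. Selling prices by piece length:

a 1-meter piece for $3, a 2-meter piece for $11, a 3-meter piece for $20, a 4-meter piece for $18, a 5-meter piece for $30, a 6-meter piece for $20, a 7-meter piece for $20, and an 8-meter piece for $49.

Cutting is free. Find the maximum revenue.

51

Consider every possible first cut. v[k] is the best of p[i]+v[k−i] over all sellable i≤k.
v[1] = 3
v[2] = max(3+3, 11+0) = 11
v[3] = max(3+11, 11+3, 20+0) = 20
v[4] = max(3+20, 11+11, 20+3, 18+0) = 23
v[5] = max(3+23, 11+20, 20+11, 18+3, 30+0) = 31
v[6] = max(3+31, 11+23, 20+20, 18+11, 30+3, 20+0) = 40
v[7] = max(3+40, 11+31, 20+23, …, 20+3, 20+0) = 43
v[8] = max(3+43, 11+40, 20+31, …, 20+3, 49+0) = 51
One optimal cutting: 3 + 3 + 2 → $20 + $20 + $11 = $51.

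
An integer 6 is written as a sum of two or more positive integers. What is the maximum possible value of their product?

9

Let f[k] be the best product for length k (with at least one cut). For each first piece i, the rest contributes max(k−i, f[k−i]).
f[2] = 1×max(1,0) = 1×1 = 1
f[3] = max(1×2, 2×1) = 2
f[4] = max(1×3, 2×2, 3×1) = 4
f[5] = max(1×4, 2×3, 3×2, 4×1) = 6
f[6] = max(1×6, 2×4, 3×3, 4×2, 5×1) = 9
One optimal split: 3 + 3; product 3×3 = 9.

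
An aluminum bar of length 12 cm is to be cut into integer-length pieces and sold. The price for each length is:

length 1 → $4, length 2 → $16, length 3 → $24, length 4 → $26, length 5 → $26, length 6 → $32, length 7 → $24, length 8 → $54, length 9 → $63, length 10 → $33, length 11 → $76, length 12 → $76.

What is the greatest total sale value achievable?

Let v[k] be the best obtainable value from length k. For each k, try every first piece i and keep the best of price[i] + v[k−i].
v[1] = 4
v[2] = max(4+4, 16+0) = 16
v[3] = max(4+16, 16+4, 24+0) = 24
v[4] = max(4+24, 16+16, 24+4, 26+0) = 32
v[5] = max(4+32, 16+24, 24+16, 26+4, 26+0) = 40
v[6] = max(4+40, 16+32, 24+24, 26+16, 26+4, 32+0) = 48
v[7] = max(4+48, 16+40, 24+32, …, 32+4, 24+0) = 56
v[8] = max(4+56, 16+48, 24+40, …, 24+4, 54+0) = 64
v[9] = max(4+64, 16+56, 24+48, …, 54+4, 63+0) = 72
v[10] = max(4+72, 16+64, 24+56, …, 63+4, 33+0) = 80
v[11] = max(4+80, 16+72, 24+64, …, 33+4, 76+0) = 88
v[12] = max(4+88, 16+80, 24+72, …, 76+4, 76+0) = 96
One optimal cutting: 2 + 2 + 2 + 2 + 2 + 2 → $16 + $16 + $16 + $16 + $16 + $16 = $96.

96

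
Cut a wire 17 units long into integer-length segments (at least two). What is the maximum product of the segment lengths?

Let P[k] be the best product for length k (with at least one cut). For each first piece i, the rest contributes max(k−i, P[k−i]).
P[2] = 1*max(1,0) = 1*1 = 1
P[3] = 1*max(2,1) = 1*2 = 2
P[4] = 2*max(2,1) = 2*2 = 4
P[5] = 2*max(3,2) = 2*3 = 6
P[6] = 3*max(3,2) = 3*3 = 9
P[7] = 2*max(5,6) = 2*6 = 12
P[8] = 2*max(6,9) = 2*9 = 18
P[9] = 3*max(6,9) = 3*9 = 27
P[10] = 2*max(8,18) = 2*18 = 36
P[11] = 2*max(9,27) = 2*27 = 54
P[12] = 3*max(9,27) = 3*27 = 81
P[13] = 2*max(11,54) = 2*54 = 108
P[14] = 2*max(12,81) = 2*81 = 162
P[15] = 3*max(12,81) = 3*81 = 243
P[16] = 2*max(14,162) = 2*162 = 324
P[17] = 2*max(15,243) = 2*243 = 486
One optimal split: 3 + 3 + 3 + 3 + 3 + 2; product 3*3*3*3*3*2 = 486.

486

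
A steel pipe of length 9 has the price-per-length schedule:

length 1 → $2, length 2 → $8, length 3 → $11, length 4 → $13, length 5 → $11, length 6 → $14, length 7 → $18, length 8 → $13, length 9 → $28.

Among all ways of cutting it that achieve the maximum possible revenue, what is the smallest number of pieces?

4

Build r[k] bottom-up: r[k] = max over allowed piece i of (p[i] + r[k−i]).
r[1] = 2
r[2] = 8
r[3] = 11
r[4] = 16  (first piece 2, then r[2]=8)
r[5] = 19  (first piece 2, then r[3]=11)
r[6] = 24  (first piece 2, then r[4]=16)
r[7] = 27  (first piece 2, then r[5]=19)
r[8] = 32  (first piece 2, then r[6]=24)
r[9] = 35  (first piece 2, then r[7]=27)
Maximum revenue is $35.
Now minimize piece count subject to staying optimal: for each k, pieces[k] = 1 + min over i with p[i]+r[k−i]=r[k] of pieces[k−i].
pieces[6] = 3
pieces[7] = 3
pieces[8] = 4
pieces[9] = 4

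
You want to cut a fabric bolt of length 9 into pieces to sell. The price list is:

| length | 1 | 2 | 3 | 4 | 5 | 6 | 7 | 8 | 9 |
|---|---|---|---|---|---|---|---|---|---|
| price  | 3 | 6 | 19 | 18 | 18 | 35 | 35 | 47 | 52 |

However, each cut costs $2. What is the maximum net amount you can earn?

53

Consider every possible first cut. v[k] is the best of p[i]+v[k−i] over all sellable i≤k, charging 2 whenever i<k.
v[1] = 3
v[2] = max(3+3-2, 6+0) = 6
v[3] = max(3+6-2, 6+3-2, 19+0) = 19
v[4] = max(3+19-2, 6+6-2, 19+3-2, 18+0) = 20
v[5] = max(3+20-2, 6+19-2, 19+6-2, 18+3-2, 18+0) = 23
v[6] = max(3+23-2, 6+20-2, 19+19-2, 18+6-2, 18+3-2, 35+0) = 36
v[7] = max(3+36-2, 6+23-2, 19+20-2, …, 35+3-2, 35+0) = 37
v[8] = max(3+37-2, 6+36-2, 19+23-2, …, 35+3-2, 47+0) = 47
v[9] = max(3+47-2, 6+37-2, 19+36-2, …, 47+3-2, 52+0) = 53
One optimal plan: pieces 3 + 3 + 3 (2 cuts) → $57 − $4 = $53.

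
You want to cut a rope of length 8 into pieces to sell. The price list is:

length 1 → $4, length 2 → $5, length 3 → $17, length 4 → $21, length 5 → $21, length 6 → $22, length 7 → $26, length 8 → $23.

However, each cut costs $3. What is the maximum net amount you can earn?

39

Consider every possible first cut. v[k] is the best of p[i]+v[k−i] over all sellable i≤k, charging 3 whenever i<k.
v[1] = 4
v[2] = max(4+4-3, 5+0) = 5
v[3] = max(4+5-3, 5+4-3, 17+0) = 17
v[4] = max(4+17-3, 5+5-3, 17+4-3, 21+0) = 21
v[5] = max(4+21-3, 5+17-3, 17+5-3, 21+4-3, 21+0) = 22
v[6] = max(4+22-3, 5+21-3, 17+17-3, 21+5-3, 21+4-3, 22+0) = 31
v[7] = max(4+31-3, 5+22-3, 17+21-3, …, 22+4-3, 26+0) = 35
v[8] = max(4+35-3, 5+31-3, 17+22-3, …, 26+4-3, 23+0) = 39
One optimal plan: pieces 4 + 4 (1 cut) → $42 − $3 = $39.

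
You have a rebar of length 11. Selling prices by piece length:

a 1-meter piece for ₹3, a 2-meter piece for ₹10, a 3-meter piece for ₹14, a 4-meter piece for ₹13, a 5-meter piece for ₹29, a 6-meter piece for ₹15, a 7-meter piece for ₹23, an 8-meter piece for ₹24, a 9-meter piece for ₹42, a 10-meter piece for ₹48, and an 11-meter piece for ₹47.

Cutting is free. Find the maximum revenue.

61

Build r[k] bottom-up: r[k] = max over allowed piece i of (p[i] + r[k−i]).
r[1] = 3
r[2] = max(3+3, 10+0) = 10
r[3] = max(3+10, 10+3, 14+0) = 14
r[4] = max(3+14, 10+10, 14+3, 13+0) = 20
r[5] = max(3+20, 10+14, 14+10, 13+3, 29+0) = 29
r[6] = max(3+29, 10+20, 14+14, 13+10, 29+3, 15+0) = 32
r[7] = max(3+32, 10+29, 14+20, …, 15+3, 23+0) = 39
r[8] = max(3+39, 10+32, 14+29, …, 23+3, 24+0) = 43
r[9] = max(3+43, 10+39, 14+32, …, 24+3, 42+0) = 49
r[10] = max(3+49, 10+43, 14+39, …, 42+3, 48+0) = 58
r[11] = max(3+58, 10+49, 14+43, …, 48+3, 47+0) = 61
One optimal cutting: 5 + 5 + 1 → ₹29 + ₹29 + ₹3 = ₹61.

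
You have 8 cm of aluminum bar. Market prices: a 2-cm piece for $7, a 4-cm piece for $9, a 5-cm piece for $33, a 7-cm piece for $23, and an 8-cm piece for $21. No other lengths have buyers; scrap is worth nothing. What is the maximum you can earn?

40

Consider every possible first cut. best[k] is the best of p[i]+best[k−i] over all sellable i≤k.
best[1] = 0
best[2] = 7
best[3] = 7
best[4] = max(7+7, 9+0) = 14
best[5] = max(7+7, 9+0, 33+0) = 33
best[6] = max(7+14, 9+7, 33+0) = 33
best[7] = max(7+33, 9+7, 33+7, 23+0) = 40
best[8] = max(7+33, 9+14, 33+7, 23+0, 21+0) = 40
One optimal cutting: pieces 5 + 2 with 1 cm of scrap → $40.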